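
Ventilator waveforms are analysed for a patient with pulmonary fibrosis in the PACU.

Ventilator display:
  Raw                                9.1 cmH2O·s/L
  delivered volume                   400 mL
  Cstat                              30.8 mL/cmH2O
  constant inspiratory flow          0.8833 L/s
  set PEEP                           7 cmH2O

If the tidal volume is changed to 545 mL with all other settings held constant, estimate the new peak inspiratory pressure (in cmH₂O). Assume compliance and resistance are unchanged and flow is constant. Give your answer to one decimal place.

32.7

PIP = Vt/C + R·V̇ + PEEP (constant-flow equation of motion).
Only the elastic term changes: ΔPIP = ΔVt / C = (545 − 400) / 30.8 = 4.708 cmH2O.
Original PIP = 400/30.8 + 9.1×0.8833 + 7 = 28.025 cmH2O; new PIP = 28.025 + (4.708) = 32.733 cmH2O.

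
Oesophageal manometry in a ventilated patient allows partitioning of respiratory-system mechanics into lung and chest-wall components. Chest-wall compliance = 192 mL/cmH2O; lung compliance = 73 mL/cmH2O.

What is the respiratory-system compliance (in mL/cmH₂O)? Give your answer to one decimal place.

52.9

Lung and chest wall are elastances in series: 1/Crs = 1/CL + 1/Ccw.
1/Crs = 1/73 + 1/192 = 0.01891.
Crs = 52.882 mL/cmH2O.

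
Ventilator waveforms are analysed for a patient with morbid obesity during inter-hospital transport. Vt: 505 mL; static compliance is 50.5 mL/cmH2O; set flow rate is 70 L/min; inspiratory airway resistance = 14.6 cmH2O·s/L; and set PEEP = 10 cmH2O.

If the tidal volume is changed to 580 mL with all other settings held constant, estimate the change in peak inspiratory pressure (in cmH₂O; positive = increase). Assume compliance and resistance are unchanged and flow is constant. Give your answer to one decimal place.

PIP = Vt/C + R·V̇ + PEEP (constant-flow equation of motion).
Only the elastic term changes: ΔPIP = ΔVt / C = (580 − 505) / 50.5 = 1.485 cmH2O.

1.5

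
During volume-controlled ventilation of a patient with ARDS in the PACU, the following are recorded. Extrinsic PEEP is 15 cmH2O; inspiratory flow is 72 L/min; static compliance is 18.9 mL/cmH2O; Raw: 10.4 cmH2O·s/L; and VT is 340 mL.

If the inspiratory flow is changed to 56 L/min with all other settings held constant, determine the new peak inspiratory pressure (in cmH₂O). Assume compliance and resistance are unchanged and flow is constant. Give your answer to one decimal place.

42.7

Flow: 72 L/min ÷ 60 = 1.2 L/s.
New flow: 56 L/min ÷ 60 = 0.9333 L/s.
PIP = Vt/C + R·V̇ + PEEP (constant-flow equation of motion).
Only the resistive term changes: ΔPIP = R × ΔV̇ = 10.4 × (0.9333 − 1.2) = 10.4 × -0.2667 = -2.774 cmH2O.
Original PIP = 340/18.9 + 10.4×1.2 + 15 = 45.469 cmH2O; new PIP = 45.469 + (-2.774) = 42.695 cmH2O.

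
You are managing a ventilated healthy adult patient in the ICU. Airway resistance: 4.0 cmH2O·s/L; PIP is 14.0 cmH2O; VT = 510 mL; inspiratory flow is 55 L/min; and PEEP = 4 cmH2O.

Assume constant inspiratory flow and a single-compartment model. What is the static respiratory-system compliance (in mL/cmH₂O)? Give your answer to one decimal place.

80.5

Flow: 55 L/min ÷ 60 = 0.9167 L/s.
Equation of motion (constant flow): PIP = Vt/C + R·V̇ + PEEP.
Vt/C = PIP − R·V̇ − PEEP = 14.0 − 4.0×0.9167 − 4 = 14.0 − 3.667 − 4 = 6.333 cmH2O.
C = Vt / 6.333 = 510 / 6.333 = 80.531 mL/cmH2O.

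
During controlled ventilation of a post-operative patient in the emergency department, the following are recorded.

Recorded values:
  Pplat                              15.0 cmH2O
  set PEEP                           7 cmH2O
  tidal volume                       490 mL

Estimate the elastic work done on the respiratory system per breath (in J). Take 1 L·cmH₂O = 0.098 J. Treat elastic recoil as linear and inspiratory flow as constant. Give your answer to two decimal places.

Elastic work ≈ ½ × (Pplat − PEEP) × Vt = 0.5 × (15.0 − 7) × 0.490 L = 0.5 × 8.0 × 0.490 = 1.96 L·cmH2O.
× 0.098 J/(L·cmH2O) → 0.1921 J.

0.19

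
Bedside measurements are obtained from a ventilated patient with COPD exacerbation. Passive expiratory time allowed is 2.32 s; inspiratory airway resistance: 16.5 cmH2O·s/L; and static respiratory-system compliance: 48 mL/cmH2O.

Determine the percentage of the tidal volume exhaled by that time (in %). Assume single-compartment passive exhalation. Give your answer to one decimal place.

τ = R × C = 16.5 × 48 mL/cmH2O = 16.5 × 0.048 L/cmH2O = 0.792 s.
Passive exhalation: V(t)/V₀ = e^(−t/τ) = e^(−2.32/0.792) = 0.05343.
Fraction exhaled = 1 − 0.05343 = 0.9466 → 94.66%.

94.7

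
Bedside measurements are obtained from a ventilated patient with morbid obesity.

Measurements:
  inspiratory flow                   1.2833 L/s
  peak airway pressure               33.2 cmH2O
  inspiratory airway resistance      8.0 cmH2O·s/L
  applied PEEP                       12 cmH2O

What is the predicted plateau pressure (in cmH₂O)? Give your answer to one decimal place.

22.9

Pplat = PIP − Raw × flow = 33.2 − 8.0 × 1.2833 = 33.2 − 10.266 = 22.934 cmH2O.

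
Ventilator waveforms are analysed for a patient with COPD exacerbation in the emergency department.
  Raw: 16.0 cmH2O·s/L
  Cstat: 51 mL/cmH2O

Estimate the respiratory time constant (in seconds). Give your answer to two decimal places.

τ = R × C = 16.0 × 51 mL/cmH2O = 16.0 × 0.051 L/cmH2O = 0.816 s.

0.82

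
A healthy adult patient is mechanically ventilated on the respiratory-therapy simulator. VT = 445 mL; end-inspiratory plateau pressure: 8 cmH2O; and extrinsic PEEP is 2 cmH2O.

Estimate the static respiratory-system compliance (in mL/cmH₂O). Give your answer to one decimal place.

74.2

Cstat = Vt / (Pplat − PEEP) = 445 / (8 − 2) = 445 / 6.0 = 74.167 mL/cmH2O.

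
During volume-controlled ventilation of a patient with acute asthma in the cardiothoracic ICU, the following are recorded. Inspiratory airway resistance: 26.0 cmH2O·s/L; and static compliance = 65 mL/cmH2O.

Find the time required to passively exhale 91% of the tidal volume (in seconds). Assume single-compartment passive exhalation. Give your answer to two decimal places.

4.07

τ = R × C = 26.0 × 65 mL/cmH2O = 26.0 × 0.065 L/cmH2O = 1.69 s.
Exhaled fraction f = 1 − e^(−t/τ) → t = −τ·ln(1 − f) = −1.69·ln(0.09) = 4.069 s.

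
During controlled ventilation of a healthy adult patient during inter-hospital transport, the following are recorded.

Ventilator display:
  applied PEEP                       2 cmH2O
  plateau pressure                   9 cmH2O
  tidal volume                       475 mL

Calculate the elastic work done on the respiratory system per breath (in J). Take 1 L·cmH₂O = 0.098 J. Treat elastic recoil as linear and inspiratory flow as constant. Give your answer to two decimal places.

Elastic work ≈ ½ × (Pplat − PEEP) × Vt = 0.5 × (9 − 2) × 0.475 L = 0.5 × 7.0 × 0.475 = 1.663 L·cmH2O.
× 0.098 J/(L·cmH2O) → 0.163 J.

0.16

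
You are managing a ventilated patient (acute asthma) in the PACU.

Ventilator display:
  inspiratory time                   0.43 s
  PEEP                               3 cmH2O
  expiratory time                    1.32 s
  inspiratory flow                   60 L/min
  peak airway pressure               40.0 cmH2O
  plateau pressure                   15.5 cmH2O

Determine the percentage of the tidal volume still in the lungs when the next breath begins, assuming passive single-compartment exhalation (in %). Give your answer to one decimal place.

Flow: 60 L/min ÷ 60 = 1 L/s.
Vt = flow × Ti = 1 L/s × 0.43 s × 1000 mL/L = 430.0 mL.
R = (PIP − Pplat)/V̇ = (40.0 − 15.5) / 1 = 24.5/1 = 24.5 cmH2O·s/L.
C = Vt/(Pplat − PEEP) = 430.0 / (15.5 − 3) = 430.0/12.5 = 34.4 mL/cmH2O.
τ = R × C = 24.5 × 0.0344 L/cmH2O = 0.8428 s.
Fraction remaining at end-expiration = e^(−Te/τ) = e^(−1.32/0.8428) = 0.2088 → 20.88%.

20.9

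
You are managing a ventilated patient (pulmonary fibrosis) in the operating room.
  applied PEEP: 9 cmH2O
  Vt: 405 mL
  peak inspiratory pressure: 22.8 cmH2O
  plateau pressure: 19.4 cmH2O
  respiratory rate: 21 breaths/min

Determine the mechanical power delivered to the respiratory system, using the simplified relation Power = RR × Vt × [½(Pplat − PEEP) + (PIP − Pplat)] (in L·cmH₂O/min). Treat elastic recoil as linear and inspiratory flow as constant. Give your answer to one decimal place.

73.1

Per-breath work = Vt × [½(Pplat−PEEP) + (PIP−Pplat)] = 0.405 × [0.5×10.4 + 3.4] = 0.405 × 8.6 = 3.483 L·cmH2O.
Power = 21 × 3.483 = 73.143 L·cmH2O/min.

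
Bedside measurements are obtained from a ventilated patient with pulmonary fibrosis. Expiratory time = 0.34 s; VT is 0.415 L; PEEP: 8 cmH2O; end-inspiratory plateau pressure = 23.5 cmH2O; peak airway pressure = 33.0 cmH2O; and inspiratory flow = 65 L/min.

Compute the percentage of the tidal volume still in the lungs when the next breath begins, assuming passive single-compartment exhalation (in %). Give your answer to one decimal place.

23.5

Flow: 65 L/min ÷ 60 = 1.0833 L/s.
R = (PIP − Pplat)/V̇ = (33.0 − 23.5) / 1.0833 = 9.5/1.0833 = 8.77 cmH2O·s/L.
C = Vt/(Pplat − PEEP) = 415.0 / (23.5 − 8) = 415.0/15.5 = 26.774 mL/cmH2O.
τ = R × C = 8.77 × 0.02677 L/cmH2O = 0.2348 s.
Fraction remaining at end-expiration = e^(−Te/τ) = e^(−0.34/0.2348) = 0.235 → 23.5%.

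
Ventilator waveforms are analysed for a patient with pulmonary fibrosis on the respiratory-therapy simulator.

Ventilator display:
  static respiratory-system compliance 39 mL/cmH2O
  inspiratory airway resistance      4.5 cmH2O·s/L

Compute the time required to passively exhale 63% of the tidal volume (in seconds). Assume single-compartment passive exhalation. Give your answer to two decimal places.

0.17

τ = R × C = 4.5 × 39 mL/cmH2O = 4.5 × 0.039 L/cmH2O = 0.1755 s.
Exhaled fraction f = 1 − e^(−t/τ) → t = −τ·ln(1 − f) = −0.1755·ln(0.37) = 0.1745 s.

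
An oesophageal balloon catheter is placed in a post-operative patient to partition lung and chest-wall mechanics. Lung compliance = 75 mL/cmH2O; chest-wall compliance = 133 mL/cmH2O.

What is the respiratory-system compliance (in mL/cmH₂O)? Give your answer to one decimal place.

Lung and chest wall are elastances in series: 1/Crs = 1/CL + 1/Ccw.
1/Crs = 1/75 + 1/133 = 0.02085.
Crs = 47.962 mL/cmH2O.

48.0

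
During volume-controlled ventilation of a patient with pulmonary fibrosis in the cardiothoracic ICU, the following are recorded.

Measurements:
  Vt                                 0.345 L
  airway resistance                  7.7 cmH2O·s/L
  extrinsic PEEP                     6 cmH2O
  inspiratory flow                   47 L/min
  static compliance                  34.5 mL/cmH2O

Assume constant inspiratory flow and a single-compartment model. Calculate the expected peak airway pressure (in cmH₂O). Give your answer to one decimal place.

Flow: 47 L/min ÷ 60 = 0.7833 L/s.
Equation of motion (constant flow): PIP = Vt/C + R·V̇ + PEEP.
PIP = 345/34.5 + 7.7×0.7833 + 6 = 10.0 + 6.031 + 6 = 22.031 cmH2O.

22.0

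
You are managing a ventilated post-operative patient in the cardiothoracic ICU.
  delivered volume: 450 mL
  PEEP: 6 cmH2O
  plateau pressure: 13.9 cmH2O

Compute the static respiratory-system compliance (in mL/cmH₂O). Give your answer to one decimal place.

57.0

Cstat = Vt / (Pplat − PEEP) = 450 / (13.9 − 6) = 450 / 7.9 = 56.962 mL/cmH2O.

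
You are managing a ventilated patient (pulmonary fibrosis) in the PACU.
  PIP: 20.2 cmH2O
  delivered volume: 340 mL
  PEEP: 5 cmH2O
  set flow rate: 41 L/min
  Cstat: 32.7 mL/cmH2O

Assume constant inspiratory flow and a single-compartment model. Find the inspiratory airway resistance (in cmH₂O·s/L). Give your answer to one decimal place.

7.0

Flow: 41 L/min ÷ 60 = 0.6833 L/s.
Equation of motion (constant flow): PIP = Vt/C + R·V̇ + PEEP.
R·V̇ = PIP − Vt/C − PEEP = 20.2 − 340/32.7 − 5 = 20.2 − 10.398 − 5 = 4.802 cmH2O.
R = 4.802 / 0.6833 = 7.028 cmH2O·s/L.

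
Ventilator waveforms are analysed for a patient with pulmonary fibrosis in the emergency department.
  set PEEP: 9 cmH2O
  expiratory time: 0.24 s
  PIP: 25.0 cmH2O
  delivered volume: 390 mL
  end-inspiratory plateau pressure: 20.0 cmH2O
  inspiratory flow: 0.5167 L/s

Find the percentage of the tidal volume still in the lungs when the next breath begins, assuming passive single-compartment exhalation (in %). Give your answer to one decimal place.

49.7

R = (PIP − Pplat)/V̇ = (25.0 − 20.0) / 0.5167 = 5.0/0.5167 = 9.677 cmH2O·s/L.
C = Vt/(Pplat − PEEP) = 390.0 / (20.0 − 9) = 390.0/11.0 = 35.455 mL/cmH2O.
τ = R × C = 9.677 × 0.03546 L/cmH2O = 0.3431 s.
Fraction remaining at end-expiration = e^(−Te/τ) = e^(−0.24/0.3431) = 0.4968 → 49.68%.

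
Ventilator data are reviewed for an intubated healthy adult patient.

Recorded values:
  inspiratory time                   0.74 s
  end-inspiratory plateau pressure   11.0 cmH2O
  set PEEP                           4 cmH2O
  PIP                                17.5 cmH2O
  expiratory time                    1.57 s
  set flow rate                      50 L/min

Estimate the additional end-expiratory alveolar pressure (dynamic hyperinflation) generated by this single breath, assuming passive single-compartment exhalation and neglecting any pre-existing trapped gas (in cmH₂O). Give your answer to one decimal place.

0.7

Flow: 50 L/min ÷ 60 = 0.8333 L/s.
Vt = flow × Ti = 0.8333 L/s × 0.74 s × 1000 mL/L = 616.64 mL.
R = (PIP − Pplat)/V̇ = (17.5 − 11.0) / 0.8333 = 6.5/0.8333 = 7.8 cmH2O·s/L.
C = Vt/(Pplat − PEEP) = 616.64 / (11.0 − 4) = 616.64/7.0 = 88.091 mL/cmH2O.
τ = R × C = 7.8 × 0.08809 L/cmH2O = 0.6871 s.
Fraction remaining = e^(−Te/τ) = e^(−1.57/0.6871) = 0.1018; trapped volume = 616.64 × 0.1018 = 62.774 mL.
Additional alveolar pressure from trapping ≈ V_trapped / C = 62.774 / 88.091 = 0.7126 cmH2O.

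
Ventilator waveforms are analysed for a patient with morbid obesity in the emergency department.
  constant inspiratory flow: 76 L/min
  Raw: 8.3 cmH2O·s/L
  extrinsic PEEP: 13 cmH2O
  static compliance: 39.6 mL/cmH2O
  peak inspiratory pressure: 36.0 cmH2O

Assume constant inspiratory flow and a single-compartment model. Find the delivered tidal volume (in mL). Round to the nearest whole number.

494

Flow: 76 L/min ÷ 60 = 1.2667 L/s.
Equation of motion (constant flow): PIP = Vt/C + R·V̇ + PEEP.
Vt/C = PIP − R·V̇ − PEEP = 36.0 − 10.514 − 13 = 12.486 cmH2O.
Vt = C × 12.486 = 39.6 × 12.486 = 494.45 mL.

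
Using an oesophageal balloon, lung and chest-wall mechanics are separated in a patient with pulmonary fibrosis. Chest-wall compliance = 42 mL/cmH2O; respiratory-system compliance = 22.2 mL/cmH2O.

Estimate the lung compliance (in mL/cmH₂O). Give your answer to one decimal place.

1/CL = 1/Crs − 1/Ccw.
1/CL = 1/22.2 − 1/42 = 0.02124.
CL = 47.081 mL/cmH2O.

47.1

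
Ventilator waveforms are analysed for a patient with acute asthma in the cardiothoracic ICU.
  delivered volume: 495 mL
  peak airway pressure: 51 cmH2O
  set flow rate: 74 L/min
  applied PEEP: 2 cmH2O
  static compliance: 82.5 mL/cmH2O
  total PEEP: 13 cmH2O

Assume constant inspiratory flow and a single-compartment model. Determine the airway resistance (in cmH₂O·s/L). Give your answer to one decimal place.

Flow: 74 L/min ÷ 60 = 1.2333 L/s.
Total PEEP = 13 cmH2O (set 2 + intrinsic 11); this is the baseline alveolar pressure.
Equation of motion (constant flow): PIP = Vt/C + R·V̇ + PEEP.
R·V̇ = PIP − Vt/C − PEEP = 51 − 495/82.5 − 13 = 51 − 6.0 − 13 = 32.0 cmH2O.
R = 32.0 / 1.2333 = 25.947 cmH2O·s/L.

25.9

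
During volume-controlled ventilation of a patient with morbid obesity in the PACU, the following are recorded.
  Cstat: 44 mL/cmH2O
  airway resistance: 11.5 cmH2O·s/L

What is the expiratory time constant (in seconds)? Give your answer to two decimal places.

τ = R × C = 11.5 × 44 mL/cmH2O = 11.5 × 0.044 L/cmH2O = 0.506 s.

0.51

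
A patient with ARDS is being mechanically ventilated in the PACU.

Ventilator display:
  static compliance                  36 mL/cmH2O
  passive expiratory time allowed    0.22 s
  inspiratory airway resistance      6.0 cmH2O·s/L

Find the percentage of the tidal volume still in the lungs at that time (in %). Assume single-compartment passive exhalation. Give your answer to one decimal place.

36.1

τ = R × C = 6.0 × 36 mL/cmH2O = 6.0 × 0.036 L/cmH2O = 0.216 s.
Passive exhalation: V(t)/V₀ = e^(−t/τ) = e^(−0.22/0.216) = 0.3611.
Fraction remaining = 0.3611 → 36.11%.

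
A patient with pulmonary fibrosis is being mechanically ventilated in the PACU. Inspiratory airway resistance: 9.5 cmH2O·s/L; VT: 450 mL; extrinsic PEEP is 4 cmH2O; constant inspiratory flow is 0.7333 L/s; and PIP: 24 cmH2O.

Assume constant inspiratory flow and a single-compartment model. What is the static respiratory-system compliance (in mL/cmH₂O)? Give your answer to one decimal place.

Equation of motion (constant flow): PIP = Vt/C + R·V̇ + PEEP.
Vt/C = PIP − R·V̇ − PEEP = 24 − 9.5×0.7333 − 4 = 24 − 6.966 − 4 = 13.034 cmH2O.
C = Vt / 13.034 = 450 / 13.034 = 34.525 mL/cmH2O.

34.5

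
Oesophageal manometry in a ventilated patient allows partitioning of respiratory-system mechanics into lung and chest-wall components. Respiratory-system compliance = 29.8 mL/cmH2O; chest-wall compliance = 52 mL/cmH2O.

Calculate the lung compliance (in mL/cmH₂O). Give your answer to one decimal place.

69.8

1/CL = 1/Crs − 1/Ccw.
1/CL = 1/29.8 − 1/52 = 0.01433.
CL = 69.784 mL/cmH2O.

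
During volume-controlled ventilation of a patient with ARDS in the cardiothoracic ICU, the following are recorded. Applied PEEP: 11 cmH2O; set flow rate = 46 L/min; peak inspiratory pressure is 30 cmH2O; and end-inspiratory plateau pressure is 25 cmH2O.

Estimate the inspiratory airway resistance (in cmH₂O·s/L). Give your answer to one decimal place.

6.5

Flow: 46 L/min ÷ 60 = 0.7667 L/s.
Raw = (PIP − Pplat) / flow = (30 − 25) / 0.7667 = 5.0 / 0.7667 = 6.521 cmH2O·s/L.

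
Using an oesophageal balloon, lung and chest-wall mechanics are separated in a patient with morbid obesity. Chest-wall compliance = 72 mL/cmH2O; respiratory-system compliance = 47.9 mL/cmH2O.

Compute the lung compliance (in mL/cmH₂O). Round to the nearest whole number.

143

1/CL = 1/Crs − 1/Ccw.
1/CL = 1/47.9 − 1/72 = 0.006988.
CL = 143.1 mL/cmH2O.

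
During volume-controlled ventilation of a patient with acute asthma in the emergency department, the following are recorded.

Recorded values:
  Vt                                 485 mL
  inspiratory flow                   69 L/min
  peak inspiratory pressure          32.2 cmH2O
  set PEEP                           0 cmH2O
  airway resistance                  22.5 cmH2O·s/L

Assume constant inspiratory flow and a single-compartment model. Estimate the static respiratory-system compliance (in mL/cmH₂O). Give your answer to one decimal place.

76.7

Flow: 69 L/min ÷ 60 = 1.15 L/s.
Equation of motion (constant flow): PIP = Vt/C + R·V̇ + PEEP.
Vt/C = PIP − R·V̇ − PEEP = 32.2 − 22.5×1.15 − 0 = 32.2 − 25.875 − 0 = 6.325 cmH2O.
C = Vt / 6.325 = 485 / 6.325 = 76.68 mL/cmH2O.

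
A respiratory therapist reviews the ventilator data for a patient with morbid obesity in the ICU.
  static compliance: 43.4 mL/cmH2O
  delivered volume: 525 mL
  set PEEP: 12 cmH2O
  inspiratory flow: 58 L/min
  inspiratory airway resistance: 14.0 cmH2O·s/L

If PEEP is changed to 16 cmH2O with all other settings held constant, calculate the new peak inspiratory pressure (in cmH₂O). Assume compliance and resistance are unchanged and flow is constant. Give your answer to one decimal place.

Flow: 58 L/min ÷ 60 = 0.9667 L/s.
PIP = Vt/C + R·V̇ + PEEP (constant-flow equation of motion).
Only the baseline term changes: ΔPIP = ΔPEEP = 16 − 12 = 4.0 cmH2O.
Original PIP = 525/43.4 + 14.0×0.9667 + 12 = 37.631 cmH2O; new PIP = 37.631 + (4.0) = 41.631 cmH2O.

41.6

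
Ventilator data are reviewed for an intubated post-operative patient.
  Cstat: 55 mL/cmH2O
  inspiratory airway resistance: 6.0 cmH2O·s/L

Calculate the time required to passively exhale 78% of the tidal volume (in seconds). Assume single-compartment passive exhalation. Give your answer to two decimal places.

0.50

τ = R × C = 6.0 × 55 mL/cmH2O = 6.0 × 0.055 L/cmH2O = 0.33 s.
Exhaled fraction f = 1 − e^(−t/τ) → t = −τ·ln(1 − f) = −0.33·ln(0.22) = 0.4997 s.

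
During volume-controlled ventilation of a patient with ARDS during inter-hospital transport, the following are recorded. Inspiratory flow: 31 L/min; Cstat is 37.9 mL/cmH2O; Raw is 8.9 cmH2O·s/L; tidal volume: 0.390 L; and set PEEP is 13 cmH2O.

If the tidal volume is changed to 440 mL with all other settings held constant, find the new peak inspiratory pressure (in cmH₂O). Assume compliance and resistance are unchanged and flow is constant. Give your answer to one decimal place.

Flow: 31 L/min ÷ 60 = 0.5167 L/s.
PIP = Vt/C + R·V̇ + PEEP (constant-flow equation of motion).
Only the elastic term changes: ΔPIP = ΔVt / C = (440 − 390) / 37.9 = 1.319 cmH2O.
Original PIP = 390/37.9 + 8.9×0.5167 + 13 = 27.889 cmH2O; new PIP = 27.889 + (1.319) = 29.208 cmH2O.

29.2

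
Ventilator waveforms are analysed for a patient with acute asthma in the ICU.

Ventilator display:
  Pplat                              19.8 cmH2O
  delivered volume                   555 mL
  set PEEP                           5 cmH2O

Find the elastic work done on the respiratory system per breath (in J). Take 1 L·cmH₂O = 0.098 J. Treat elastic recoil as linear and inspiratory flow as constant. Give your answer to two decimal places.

0.40

Elastic work ≈ ½ × (Pplat − PEEP) × Vt = 0.5 × (19.8 − 5) × 0.555 L = 0.5 × 14.8 × 0.555 = 4.107 L·cmH2O.
× 0.098 J/(L·cmH2O) → 0.4025 J.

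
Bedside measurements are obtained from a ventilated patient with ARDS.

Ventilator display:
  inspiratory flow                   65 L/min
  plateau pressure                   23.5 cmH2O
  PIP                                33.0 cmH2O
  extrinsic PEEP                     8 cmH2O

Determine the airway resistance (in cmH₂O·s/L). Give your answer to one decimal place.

Flow: 65 L/min ÷ 60 = 1.0833 L/s.
Raw = (PIP − Pplat) / flow = (33.0 − 23.5) / 1.0833 = 9.5 / 1.0833 = 8.77 cmH2O·s/L.

8.8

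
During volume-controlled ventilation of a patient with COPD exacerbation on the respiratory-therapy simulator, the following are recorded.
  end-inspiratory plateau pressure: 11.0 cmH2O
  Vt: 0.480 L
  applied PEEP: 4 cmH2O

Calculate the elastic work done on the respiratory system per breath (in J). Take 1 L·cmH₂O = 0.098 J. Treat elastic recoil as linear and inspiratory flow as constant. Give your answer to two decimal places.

Elastic work ≈ ½ × (Pplat − PEEP) × Vt = 0.5 × (11.0 − 4) × 0.480 L = 0.5 × 7.0 × 0.480 = 1.68 L·cmH2O.
× 0.098 J/(L·cmH2O) → 0.1646 J.

0.16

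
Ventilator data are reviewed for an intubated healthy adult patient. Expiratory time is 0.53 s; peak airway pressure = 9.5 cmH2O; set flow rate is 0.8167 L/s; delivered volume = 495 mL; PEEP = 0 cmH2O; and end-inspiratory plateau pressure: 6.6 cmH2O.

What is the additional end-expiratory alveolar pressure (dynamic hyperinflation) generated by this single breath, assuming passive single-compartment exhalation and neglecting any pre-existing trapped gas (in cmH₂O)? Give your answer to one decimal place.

0.9

R = (PIP − Pplat)/V̇ = (9.5 − 6.6) / 0.8167 = 2.9/0.8167 = 3.551 cmH2O·s/L.
C = Vt/(Pplat − PEEP) = 495.0 / (6.6 − 0) = 495.0/6.6 = 75.0 mL/cmH2O.
τ = R × C = 3.551 × 0.075 L/cmH2O = 0.2663 s.
Fraction remaining = e^(−Te/τ) = e^(−0.53/0.2663) = 0.1367; trapped volume = 495.0 × 0.1367 = 67.667 mL.
Additional alveolar pressure from trapping ≈ V_trapped / C = 67.667 / 75.0 = 0.9022 cmH2O.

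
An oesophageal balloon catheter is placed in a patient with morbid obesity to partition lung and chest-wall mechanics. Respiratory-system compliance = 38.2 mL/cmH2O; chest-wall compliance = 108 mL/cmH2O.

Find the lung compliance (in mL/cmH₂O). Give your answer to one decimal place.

59.1

1/CL = 1/Crs − 1/Ccw.
1/CL = 1/38.2 − 1/108 = 0.01692.
CL = 59.102 mL/cmH2O.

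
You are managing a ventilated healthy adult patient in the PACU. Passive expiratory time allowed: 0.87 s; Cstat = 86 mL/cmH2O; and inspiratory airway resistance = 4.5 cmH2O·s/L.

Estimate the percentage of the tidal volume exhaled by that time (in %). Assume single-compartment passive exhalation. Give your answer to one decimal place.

89.4

τ = R × C = 4.5 × 86 mL/cmH2O = 4.5 × 0.086 L/cmH2O = 0.387 s.
Passive exhalation: V(t)/V₀ = e^(−t/τ) = e^(−0.87/0.387) = 0.1056.
Fraction exhaled = 1 − 0.1056 = 0.8944 → 89.44%.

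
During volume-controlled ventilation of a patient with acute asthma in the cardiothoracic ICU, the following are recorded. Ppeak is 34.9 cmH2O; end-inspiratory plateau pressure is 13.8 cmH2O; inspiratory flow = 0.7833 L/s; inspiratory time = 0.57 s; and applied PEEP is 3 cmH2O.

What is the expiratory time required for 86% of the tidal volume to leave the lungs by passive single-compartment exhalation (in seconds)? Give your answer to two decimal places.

Vt = flow × Ti = 0.7833 L/s × 0.57 s × 1000 mL/L = 446.48 mL.
R = (PIP − Pplat)/V̇ = (34.9 − 13.8) / 0.7833 = 21.1/0.7833 = 26.937 cmH2O·s/L.
C = Vt/(Pplat − PEEP) = 446.48 / (13.8 − 3) = 446.48/10.8 = 41.341 mL/cmH2O.
τ = R × C = 26.937 × 0.04134 L/cmH2O = 1.114 s.
t = −τ·ln(1 − 0.86) = −1.114·ln(0.14) = 2.19 s.

2.19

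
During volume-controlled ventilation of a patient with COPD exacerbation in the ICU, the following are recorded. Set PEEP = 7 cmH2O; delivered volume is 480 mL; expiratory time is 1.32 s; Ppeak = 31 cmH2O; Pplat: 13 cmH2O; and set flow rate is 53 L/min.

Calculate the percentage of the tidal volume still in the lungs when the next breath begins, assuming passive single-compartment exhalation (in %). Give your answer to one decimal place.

44.5

Flow: 53 L/min ÷ 60 = 0.8833 L/s.
R = (PIP − Pplat)/V̇ = (31 − 13) / 0.8833 = 18.0/0.8833 = 20.378 cmH2O·s/L.
C = Vt/(Pplat − PEEP) = 480.0 / (13 − 7) = 480.0/6.0 = 80.0 mL/cmH2O.
τ = R × C = 20.378 × 0.08 L/cmH2O = 1.63 s.
Fraction remaining at end-expiration = e^(−Te/τ) = e^(−1.32/1.63) = 0.4449 → 44.49%.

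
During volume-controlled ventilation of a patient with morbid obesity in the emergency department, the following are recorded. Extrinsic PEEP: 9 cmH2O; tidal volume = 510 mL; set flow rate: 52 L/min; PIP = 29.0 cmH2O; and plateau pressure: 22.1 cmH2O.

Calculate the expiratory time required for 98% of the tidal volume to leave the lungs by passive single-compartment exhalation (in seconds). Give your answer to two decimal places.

1.21

Flow: 52 L/min ÷ 60 = 0.8667 L/s.
R = (PIP − Pplat)/V̇ = (29.0 − 22.1) / 0.8667 = 6.9/0.8667 = 7.961 cmH2O·s/L.
C = Vt/(Pplat − PEEP) = 510.0 / (22.1 − 9) = 510.0/13.1 = 38.931 mL/cmH2O.
τ = R × C = 7.961 × 0.03893 L/cmH2O = 0.3099 s.
t = −τ·ln(1 − 0.98) = −0.3099·ln(0.02) = 1.212 s.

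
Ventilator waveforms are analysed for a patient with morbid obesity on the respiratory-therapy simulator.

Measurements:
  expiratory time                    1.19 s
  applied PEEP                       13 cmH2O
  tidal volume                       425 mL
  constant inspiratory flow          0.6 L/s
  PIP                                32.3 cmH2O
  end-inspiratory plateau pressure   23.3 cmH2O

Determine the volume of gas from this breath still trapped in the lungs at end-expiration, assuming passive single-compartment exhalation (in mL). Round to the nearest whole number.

62

R = (PIP − Pplat)/V̇ = (32.3 − 23.3) / 0.6 = 9.0/0.6 = 15.0 cmH2O·s/L.
C = Vt/(Pplat − PEEP) = 425.0 / (23.3 − 13) = 425.0/10.3 = 41.262 mL/cmH2O.
τ = R × C = 15.0 × 0.04126 L/cmH2O = 0.6189 s.
Fraction remaining = e^(−Te/τ) = e^(−1.19/0.6189) = 0.1462.
Trapped volume = 425.0 × 0.1462 = 62.135 mL.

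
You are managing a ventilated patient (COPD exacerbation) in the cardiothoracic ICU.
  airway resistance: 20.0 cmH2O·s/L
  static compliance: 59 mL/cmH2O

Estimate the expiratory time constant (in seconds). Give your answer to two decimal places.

1.18

τ = R × C = 20.0 × 59 mL/cmH2O = 20.0 × 0.059 L/cmH2O = 1.18 s.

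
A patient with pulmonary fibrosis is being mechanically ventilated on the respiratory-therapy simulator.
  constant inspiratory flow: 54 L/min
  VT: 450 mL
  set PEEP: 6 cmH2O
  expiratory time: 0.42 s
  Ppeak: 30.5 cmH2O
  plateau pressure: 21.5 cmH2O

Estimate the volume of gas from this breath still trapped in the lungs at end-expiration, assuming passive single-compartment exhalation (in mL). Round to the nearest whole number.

Flow: 54 L/min ÷ 60 = 0.9 L/s.
R = (PIP − Pplat)/V̇ = (30.5 − 21.5) / 0.9 = 9.0/0.9 = 10.0 cmH2O·s/L.
C = Vt/(Pplat − PEEP) = 450.0 / (21.5 − 6) = 450.0/15.5 = 29.032 mL/cmH2O.
τ = R × C = 10.0 × 0.02903 L/cmH2O = 0.2903 s.
Fraction remaining = e^(−Te/τ) = e^(−0.42/0.2903) = 0.2353.
Trapped volume = 450.0 × 0.2353 = 105.89 mL.

106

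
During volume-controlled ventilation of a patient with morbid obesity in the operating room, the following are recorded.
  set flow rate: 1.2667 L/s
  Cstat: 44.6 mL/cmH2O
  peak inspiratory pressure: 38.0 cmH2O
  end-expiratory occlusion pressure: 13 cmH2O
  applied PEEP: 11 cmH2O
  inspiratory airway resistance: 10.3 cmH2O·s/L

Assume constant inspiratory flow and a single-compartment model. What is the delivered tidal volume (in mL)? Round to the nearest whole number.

Total PEEP = 13 cmH2O (set 11 + intrinsic 2); this is the baseline alveolar pressure.
Equation of motion (constant flow): PIP = Vt/C + R·V̇ + PEEP.
Vt/C = PIP − R·V̇ − PEEP = 38.0 − 13.047 − 13 = 11.953 cmH2O.
Vt = C × 11.953 = 44.6 × 11.953 = 533.1 mL.

533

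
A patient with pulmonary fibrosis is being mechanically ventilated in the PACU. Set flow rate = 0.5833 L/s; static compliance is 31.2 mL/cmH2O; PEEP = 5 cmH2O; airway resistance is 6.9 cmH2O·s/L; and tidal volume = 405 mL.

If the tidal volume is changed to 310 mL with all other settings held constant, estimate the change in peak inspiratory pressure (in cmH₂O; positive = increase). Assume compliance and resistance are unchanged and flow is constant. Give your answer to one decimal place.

PIP = Vt/C + R·V̇ + PEEP (constant-flow equation of motion).
Only the elastic term changes: ΔPIP = ΔVt / C = (310 − 405) / 31.2 = -3.045 cmH2O.

-3.0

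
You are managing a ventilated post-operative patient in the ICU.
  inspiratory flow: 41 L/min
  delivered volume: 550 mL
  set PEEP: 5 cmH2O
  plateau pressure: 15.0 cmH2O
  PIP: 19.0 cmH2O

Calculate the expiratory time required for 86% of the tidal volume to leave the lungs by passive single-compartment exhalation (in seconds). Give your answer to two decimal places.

Flow: 41 L/min ÷ 60 = 0.6833 L/s.
R = (PIP − Pplat)/V̇ = (19.0 − 15.0) / 0.6833 = 4.0/0.6833 = 5.854 cmH2O·s/L.
C = Vt/(Pplat − PEEP) = 550.0 / (15.0 − 5) = 550.0/10.0 = 55.0 mL/cmH2O.
τ = R × C = 5.854 × 0.055 L/cmH2O = 0.322 s.
t = −τ·ln(1 − 0.86) = −0.322·ln(0.14) = 0.6331 s.

0.63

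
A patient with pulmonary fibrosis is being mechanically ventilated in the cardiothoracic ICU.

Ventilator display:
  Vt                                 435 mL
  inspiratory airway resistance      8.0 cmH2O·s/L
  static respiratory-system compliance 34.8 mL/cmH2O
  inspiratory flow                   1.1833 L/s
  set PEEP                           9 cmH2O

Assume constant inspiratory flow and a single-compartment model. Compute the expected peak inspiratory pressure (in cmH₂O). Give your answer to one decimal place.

Equation of motion (constant flow): PIP = Vt/C + R·V̇ + PEEP.
PIP = 435/34.8 + 8.0×1.1833 + 9 = 12.5 + 9.466 + 9 = 30.966 cmH2O.

31.0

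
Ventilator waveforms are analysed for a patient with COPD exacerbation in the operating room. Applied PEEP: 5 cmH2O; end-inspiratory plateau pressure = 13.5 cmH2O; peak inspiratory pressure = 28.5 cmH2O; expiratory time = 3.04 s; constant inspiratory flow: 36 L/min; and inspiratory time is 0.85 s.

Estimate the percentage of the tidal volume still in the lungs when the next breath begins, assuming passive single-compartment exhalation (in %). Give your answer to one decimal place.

Flow: 36 L/min ÷ 60 = 0.6 L/s.
Vt = flow × Ti = 0.6 L/s × 0.85 s × 1000 mL/L = 510.0 mL.
R = (PIP − Pplat)/V̇ = (28.5 − 13.5) / 0.6 = 15.0/0.6 = 25.0 cmH2O·s/L.
C = Vt/(Pplat − PEEP) = 510.0 / (13.5 − 5) = 510.0/8.5 = 60.0 mL/cmH2O.
τ = R × C = 25.0 × 0.06 L/cmH2O = 1.5 s.
Fraction remaining at end-expiration = e^(−Te/τ) = e^(−3.04/1.5) = 0.1318 → 13.18%.

13.2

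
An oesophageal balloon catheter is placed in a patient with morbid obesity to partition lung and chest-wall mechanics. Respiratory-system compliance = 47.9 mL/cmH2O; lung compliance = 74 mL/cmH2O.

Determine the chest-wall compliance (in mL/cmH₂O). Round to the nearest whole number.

1/Ccw = 1/Crs − 1/CL.
1/Ccw = 1/47.9 − 1/74 = 0.007363.
Ccw = 135.81 mL/cmH2O.

136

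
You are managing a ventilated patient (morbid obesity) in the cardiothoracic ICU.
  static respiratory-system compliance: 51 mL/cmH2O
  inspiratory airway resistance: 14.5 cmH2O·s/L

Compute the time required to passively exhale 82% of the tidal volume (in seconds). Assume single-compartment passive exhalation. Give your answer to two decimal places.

1.27

τ = R × C = 14.5 × 51 mL/cmH2O = 14.5 × 0.051 L/cmH2O = 0.7395 s.
Exhaled fraction f = 1 − e^(−t/τ) → t = −τ·ln(1 − f) = −0.7395·ln(0.18) = 1.268 s.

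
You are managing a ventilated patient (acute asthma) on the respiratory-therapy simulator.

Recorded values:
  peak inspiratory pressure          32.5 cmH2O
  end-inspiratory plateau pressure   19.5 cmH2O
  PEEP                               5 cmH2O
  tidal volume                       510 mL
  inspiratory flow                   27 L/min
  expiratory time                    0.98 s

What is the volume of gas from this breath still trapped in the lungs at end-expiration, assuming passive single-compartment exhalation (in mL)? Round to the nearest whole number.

194

Flow: 27 L/min ÷ 60 = 0.45 L/s.
R = (PIP − Pplat)/V̇ = (32.5 − 19.5) / 0.45 = 13.0/0.45 = 28.889 cmH2O·s/L.
C = Vt/(Pplat − PEEP) = 510.0 / (19.5 − 5) = 510.0/14.5 = 35.172 mL/cmH2O.
τ = R × C = 28.889 × 0.03517 L/cmH2O = 1.016 s.
Fraction remaining = e^(−Te/τ) = e^(−0.98/1.016) = 0.3811.
Trapped volume = 510.0 × 0.3811 = 194.36 mL.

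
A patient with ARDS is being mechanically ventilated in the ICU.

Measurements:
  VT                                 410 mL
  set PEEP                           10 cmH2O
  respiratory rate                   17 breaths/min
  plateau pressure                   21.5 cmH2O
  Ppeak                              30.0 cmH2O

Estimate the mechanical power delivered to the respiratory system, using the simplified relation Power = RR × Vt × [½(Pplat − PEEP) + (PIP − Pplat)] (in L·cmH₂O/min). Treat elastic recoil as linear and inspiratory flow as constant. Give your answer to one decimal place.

Per-breath work = Vt × [½(Pplat−PEEP) + (PIP−Pplat)] = 0.410 × [0.5×11.5 + 8.5] = 0.410 × 14.25 = 5.843 L·cmH2O.
Power = 17 × 5.843 = 99.331 L·cmH2O/min.

99.3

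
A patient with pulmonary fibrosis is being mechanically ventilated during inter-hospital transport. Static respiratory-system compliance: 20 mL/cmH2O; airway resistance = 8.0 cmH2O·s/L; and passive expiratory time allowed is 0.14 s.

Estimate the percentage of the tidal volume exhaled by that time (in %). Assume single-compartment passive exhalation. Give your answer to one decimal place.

58.3

τ = R × C = 8.0 × 20 mL/cmH2O = 8.0 × 0.020 L/cmH2O = 0.16 s.
Passive exhalation: V(t)/V₀ = e^(−t/τ) = e^(−0.14/0.16) = 0.4169.
Fraction exhaled = 1 − 0.4169 = 0.5831 → 58.31%.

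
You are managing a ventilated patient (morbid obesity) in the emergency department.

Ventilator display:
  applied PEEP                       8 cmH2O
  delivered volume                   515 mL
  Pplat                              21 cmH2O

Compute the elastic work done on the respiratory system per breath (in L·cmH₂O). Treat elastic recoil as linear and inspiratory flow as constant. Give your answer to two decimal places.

Elastic work ≈ ½ × (Pplat − PEEP) × Vt = 0.5 × (21 − 8) × 0.515 L = 0.5 × 13.0 × 0.515 = 3.348 L·cmH2O.

3.35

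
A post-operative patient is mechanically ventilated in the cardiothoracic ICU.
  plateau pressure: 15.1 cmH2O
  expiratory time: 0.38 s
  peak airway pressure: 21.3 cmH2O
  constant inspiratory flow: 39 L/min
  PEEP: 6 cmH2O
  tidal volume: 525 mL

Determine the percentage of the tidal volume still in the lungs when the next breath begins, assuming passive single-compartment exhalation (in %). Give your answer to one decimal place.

Flow: 39 L/min ÷ 60 = 0.65 L/s.
R = (PIP − Pplat)/V̇ = (21.3 − 15.1) / 0.65 = 6.2/0.65 = 9.538 cmH2O·s/L.
C = Vt/(Pplat − PEEP) = 525.0 / (15.1 − 6) = 525.0/9.1 = 57.692 mL/cmH2O.
τ = R × C = 9.538 × 0.05769 L/cmH2O = 0.5502 s.
Fraction remaining at end-expiration = e^(−Te/τ) = e^(−0.38/0.5502) = 0.5012 → 50.12%.

50.1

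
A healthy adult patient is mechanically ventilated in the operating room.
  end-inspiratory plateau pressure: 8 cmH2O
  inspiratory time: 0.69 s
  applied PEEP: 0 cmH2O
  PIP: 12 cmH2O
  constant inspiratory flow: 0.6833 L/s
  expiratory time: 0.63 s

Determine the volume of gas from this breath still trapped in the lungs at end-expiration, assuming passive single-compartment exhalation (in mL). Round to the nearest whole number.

76

Vt = flow × Ti = 0.6833 L/s × 0.69 s × 1000 mL/L = 471.48 mL.
R = (PIP − Pplat)/V̇ = (12 − 8) / 0.6833 = 4.0/0.6833 = 5.854 cmH2O·s/L.
C = Vt/(Pplat − PEEP) = 471.48 / (8 − 0) = 471.48/8.0 = 58.935 mL/cmH2O.
τ = R × C = 5.854 × 0.05894 L/cmH2O = 0.345 s.
Fraction remaining = e^(−Te/τ) = e^(−0.63/0.345) = 0.161.
Trapped volume = 471.48 × 0.161 = 75.908 mL.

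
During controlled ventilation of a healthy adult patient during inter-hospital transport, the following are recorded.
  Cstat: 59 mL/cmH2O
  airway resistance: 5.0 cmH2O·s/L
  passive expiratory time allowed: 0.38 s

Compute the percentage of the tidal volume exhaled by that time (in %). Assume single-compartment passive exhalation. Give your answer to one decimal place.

τ = R × C = 5.0 × 59 mL/cmH2O = 5.0 × 0.059 L/cmH2O = 0.295 s.
Passive exhalation: V(t)/V₀ = e^(−t/τ) = e^(−0.38/0.295) = 0.2758.
Fraction exhaled = 1 − 0.2758 = 0.7242 → 72.42%.

72.4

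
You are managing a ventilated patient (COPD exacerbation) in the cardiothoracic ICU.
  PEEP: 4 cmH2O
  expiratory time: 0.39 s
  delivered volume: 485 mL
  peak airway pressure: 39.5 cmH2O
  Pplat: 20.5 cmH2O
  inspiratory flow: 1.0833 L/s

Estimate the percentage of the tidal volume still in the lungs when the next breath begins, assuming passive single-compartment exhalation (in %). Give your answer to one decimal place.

46.9

R = (PIP − Pplat)/V̇ = (39.5 − 20.5) / 1.0833 = 19.0/1.0833 = 17.539 cmH2O·s/L.
C = Vt/(Pplat − PEEP) = 485.0 / (20.5 − 4) = 485.0/16.5 = 29.394 mL/cmH2O.
τ = R × C = 17.539 × 0.02939 L/cmH2O = 0.5155 s.
Fraction remaining at end-expiration = e^(−Te/τ) = e^(−0.39/0.5155) = 0.4693 → 46.93%.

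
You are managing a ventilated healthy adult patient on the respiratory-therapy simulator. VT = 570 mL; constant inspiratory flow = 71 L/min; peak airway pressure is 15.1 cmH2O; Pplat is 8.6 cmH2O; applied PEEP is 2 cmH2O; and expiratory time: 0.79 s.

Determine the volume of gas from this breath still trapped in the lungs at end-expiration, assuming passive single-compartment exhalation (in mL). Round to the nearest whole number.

108

Flow: 71 L/min ÷ 60 = 1.1833 L/s.
R = (PIP − Pplat)/V̇ = (15.1 − 8.6) / 1.1833 = 6.5/1.1833 = 5.493 cmH2O·s/L.
C = Vt/(Pplat − PEEP) = 570.0 / (8.6 − 2) = 570.0/6.6 = 86.364 mL/cmH2O.
τ = R × C = 5.493 × 0.08636 L/cmH2O = 0.4744 s.
Fraction remaining = e^(−Te/τ) = e^(−0.79/0.4744) = 0.1891.
Trapped volume = 570.0 × 0.1891 = 107.79 mL.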